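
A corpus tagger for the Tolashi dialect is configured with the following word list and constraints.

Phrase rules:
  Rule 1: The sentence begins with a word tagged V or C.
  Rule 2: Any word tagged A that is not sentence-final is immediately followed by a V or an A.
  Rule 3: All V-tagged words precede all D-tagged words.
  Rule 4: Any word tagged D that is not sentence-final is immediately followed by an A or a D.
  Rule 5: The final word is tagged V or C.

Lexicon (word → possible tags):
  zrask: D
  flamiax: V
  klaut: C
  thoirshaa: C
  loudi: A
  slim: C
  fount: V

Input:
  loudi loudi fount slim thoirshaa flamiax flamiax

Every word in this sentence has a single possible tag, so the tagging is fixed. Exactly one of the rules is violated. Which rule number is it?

1

Fixed tagging: A A V C C V V.
Checking each rule: R1 violated, R2 holds, R3 holds, R4 holds, R5 holds.
Only rule 1 fails.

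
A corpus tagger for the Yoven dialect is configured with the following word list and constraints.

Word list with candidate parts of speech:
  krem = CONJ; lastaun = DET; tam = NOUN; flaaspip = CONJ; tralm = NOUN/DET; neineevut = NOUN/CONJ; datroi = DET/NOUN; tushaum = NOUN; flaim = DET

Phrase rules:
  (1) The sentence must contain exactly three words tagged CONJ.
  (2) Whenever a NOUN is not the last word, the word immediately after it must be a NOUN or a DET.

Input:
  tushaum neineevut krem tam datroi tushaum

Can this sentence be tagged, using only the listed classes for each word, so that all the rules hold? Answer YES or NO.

NO

Candidates per position — 1:tushaum {NOUN}; 2:neineevut {NOUN,CONJ}; 3:krem {CONJ}; 4:tam {NOUN}; 5:datroi {DET,NOUN}; 6:tushaum {NOUN}.
Rule 1 cannot be satisfied by any choice of tags from the lexicon.
So there is no consistent tagging.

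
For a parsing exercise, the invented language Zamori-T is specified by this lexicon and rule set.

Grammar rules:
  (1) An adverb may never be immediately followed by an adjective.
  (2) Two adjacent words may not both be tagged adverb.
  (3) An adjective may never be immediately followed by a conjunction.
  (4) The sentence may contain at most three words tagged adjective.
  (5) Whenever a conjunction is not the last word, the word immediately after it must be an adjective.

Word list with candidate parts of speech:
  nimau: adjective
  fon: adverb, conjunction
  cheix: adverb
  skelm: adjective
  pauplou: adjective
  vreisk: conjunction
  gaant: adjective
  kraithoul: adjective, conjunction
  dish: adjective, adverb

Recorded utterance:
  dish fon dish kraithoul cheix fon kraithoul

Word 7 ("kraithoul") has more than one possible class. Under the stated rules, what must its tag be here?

Candidates per position — 1:dish {adjective,adverb}; 2:fon {adverb,conjunction}; 3:dish {adjective,adverb}; 4:kraithoul {adjective,conjunction}; 5:cheix {adverb}; 6:fon {adverb,conjunction}; 7:kraithoul {adjective,conjunction}.
Word 4 cannot be conjunction — rule 5 would then fail for every completion. It is adjective.
Word 6 cannot be adverb — rule 2 would then fail for every completion. It is conjunction.
Word 7 cannot be conjunction — rule 5 would then fail for every completion. It is adjective.
Word 2 cannot be adverb — rule 1 would then fail for every completion. It is conjunction.
Word 3 cannot be adverb — rule 1 would then fail for every completion. It is adjective.
Word 1 cannot be adjective — rule 3 would then fail for every completion. It is adverb.
That leaves exactly one tagging: adverb conjunction adjective adjective adverb conjunction adjective.
Rule-by-rule: rule 1 ok; rule 2 ok; rule 3 ok; rule 4 ok; rule 5 ok.

adjective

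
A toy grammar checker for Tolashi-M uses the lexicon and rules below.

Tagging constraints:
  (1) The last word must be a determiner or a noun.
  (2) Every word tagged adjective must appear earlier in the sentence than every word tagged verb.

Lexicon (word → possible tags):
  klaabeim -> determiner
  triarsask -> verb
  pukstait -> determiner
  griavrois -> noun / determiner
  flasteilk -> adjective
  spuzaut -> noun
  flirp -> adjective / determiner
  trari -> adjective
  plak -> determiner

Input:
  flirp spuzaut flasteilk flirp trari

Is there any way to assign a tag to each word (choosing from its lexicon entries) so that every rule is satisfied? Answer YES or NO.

Candidates per position — 1:flirp {adjective,determiner}; 2:spuzaut {noun}; 3:flasteilk {adjective}; 4:flirp {adjective,determiner}; 5:trari {adjective}.
Rule 1 cannot be satisfied by any choice of tags from the lexicon.
So there is no consistent tagging.

NO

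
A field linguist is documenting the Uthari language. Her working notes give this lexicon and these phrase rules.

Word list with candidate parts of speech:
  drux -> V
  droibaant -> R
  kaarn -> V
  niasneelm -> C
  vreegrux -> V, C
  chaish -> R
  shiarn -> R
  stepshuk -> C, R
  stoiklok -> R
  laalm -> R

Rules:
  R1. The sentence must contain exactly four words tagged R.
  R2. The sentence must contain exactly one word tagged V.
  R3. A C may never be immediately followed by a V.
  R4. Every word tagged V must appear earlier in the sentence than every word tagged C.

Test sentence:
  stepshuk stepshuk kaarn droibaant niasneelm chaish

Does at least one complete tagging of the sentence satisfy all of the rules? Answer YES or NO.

YES

Candidates per position — 1:stepshuk {C,R}; 2:stepshuk {C,R}; 3:kaarn {V}; 4:droibaant {R}; 5:niasneelm {C}; 6:chaish {R}.
One satisfying assignment: R R V R C R.
Rule-by-rule: rule 1 holds; rule 2 holds; rule 3 holds; rule 4 holds.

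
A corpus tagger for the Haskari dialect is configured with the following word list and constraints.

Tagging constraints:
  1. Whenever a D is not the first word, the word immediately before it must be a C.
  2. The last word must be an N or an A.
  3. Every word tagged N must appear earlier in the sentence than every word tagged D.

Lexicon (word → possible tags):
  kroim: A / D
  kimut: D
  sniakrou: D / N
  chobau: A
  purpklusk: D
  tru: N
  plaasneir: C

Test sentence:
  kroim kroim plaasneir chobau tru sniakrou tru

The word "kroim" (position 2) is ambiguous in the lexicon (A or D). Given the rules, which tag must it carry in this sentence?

Candidates per position — 1:kroim {A,D}; 2:kroim {A,D}; 3:plaasneir {C}; 4:chobau {A}; 5:tru {N}; 6:sniakrou {D,N}; 7:tru {N}.
At position 1, choosing D makes rule 3 impossible to satisfy; hence A.
At position 2, choosing D makes rule 1 impossible to satisfy; hence A.
At position 6, choosing D makes rule 1 impossible to satisfy; hence N.
So the tagging must be: A A C A N N N.
Rule-by-rule: rule 1 ok; rule 2 ok; rule 3 ok.

A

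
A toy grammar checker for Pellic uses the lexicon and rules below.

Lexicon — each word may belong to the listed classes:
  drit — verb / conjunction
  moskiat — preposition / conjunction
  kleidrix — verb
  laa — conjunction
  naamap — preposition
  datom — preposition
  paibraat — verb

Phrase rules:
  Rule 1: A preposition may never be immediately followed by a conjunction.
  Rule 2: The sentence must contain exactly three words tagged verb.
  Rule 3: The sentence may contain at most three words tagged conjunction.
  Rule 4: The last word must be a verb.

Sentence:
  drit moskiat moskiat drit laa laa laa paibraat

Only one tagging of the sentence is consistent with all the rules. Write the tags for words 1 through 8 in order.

Candidates per position — 1:drit {verb,conjunction}; 2:moskiat {preposition,conjunction}; 3:moskiat {preposition,conjunction}; 4:drit {verb,conjunction}; 5:laa {conjunction}; 6:laa {conjunction}; 7:laa {conjunction}; 8:paibraat {verb}.
Position 1: conjunction is ruled out by rule 2; that leaves verb.
Position 2: conjunction is ruled out by rule 3; that leaves preposition.
Position 3: conjunction is ruled out by rule 1; that leaves preposition.
Position 4: conjunction is ruled out by rule 1; that leaves verb.
The unique satisfying tagging is: verb preposition preposition verb conjunction conjunction conjunction verb.
Checking: rule 1 holds; rule 2 holds; rule 3 holds; rule 4 holds.

verb preposition preposition verb conjunction conjunction conjunction verb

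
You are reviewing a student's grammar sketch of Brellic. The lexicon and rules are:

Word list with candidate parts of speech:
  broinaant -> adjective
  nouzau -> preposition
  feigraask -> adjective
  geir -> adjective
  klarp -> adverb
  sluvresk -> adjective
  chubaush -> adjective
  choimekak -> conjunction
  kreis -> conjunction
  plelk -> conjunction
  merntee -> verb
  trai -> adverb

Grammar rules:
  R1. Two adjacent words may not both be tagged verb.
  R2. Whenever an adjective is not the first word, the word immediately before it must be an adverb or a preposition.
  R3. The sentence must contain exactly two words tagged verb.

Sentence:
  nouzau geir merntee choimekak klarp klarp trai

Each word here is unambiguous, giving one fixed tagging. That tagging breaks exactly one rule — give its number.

3

Fixed tagging: preposition adjective verb conjunction adverb adverb adverb.
Applying the rules: R1 ok, R2 ok, R3 fails.
Only rule 3 fails.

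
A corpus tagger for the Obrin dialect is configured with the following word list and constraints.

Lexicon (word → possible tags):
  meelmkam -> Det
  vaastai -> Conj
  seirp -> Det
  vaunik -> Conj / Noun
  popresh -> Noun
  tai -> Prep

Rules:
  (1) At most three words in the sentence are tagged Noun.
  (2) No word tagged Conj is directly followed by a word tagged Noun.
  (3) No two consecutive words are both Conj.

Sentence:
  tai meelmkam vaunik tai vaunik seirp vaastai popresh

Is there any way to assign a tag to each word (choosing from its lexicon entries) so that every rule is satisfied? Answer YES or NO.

NO

Candidates per position — 1:tai {Prep}; 2:meelmkam {Det}; 3:vaunik {Conj,Noun}; 4:tai {Prep}; 5:vaunik {Conj,Noun}; 6:seirp {Det}; 7:vaastai {Conj}; 8:popresh {Noun}.
Rule 2 cannot be satisfied by any choice of tags from the lexicon.
So there is no consistent tagging.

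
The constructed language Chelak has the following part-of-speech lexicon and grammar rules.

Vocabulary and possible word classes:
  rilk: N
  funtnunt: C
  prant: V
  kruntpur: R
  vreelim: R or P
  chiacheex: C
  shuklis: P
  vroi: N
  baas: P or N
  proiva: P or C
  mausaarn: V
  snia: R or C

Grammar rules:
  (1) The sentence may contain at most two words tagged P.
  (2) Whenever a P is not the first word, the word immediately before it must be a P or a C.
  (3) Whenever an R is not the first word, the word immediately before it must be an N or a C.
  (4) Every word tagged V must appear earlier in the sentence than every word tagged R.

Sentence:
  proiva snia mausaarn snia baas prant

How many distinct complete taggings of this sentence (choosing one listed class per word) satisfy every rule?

4

Candidates per position — 1:proiva {P,C}; 2:snia {R,C}; 3:mausaarn {V}; 4:snia {R,C}; 5:baas {P,N}; 6:prant {V}.
There are 16 candidate sequences in total.
The sequences that satisfy every rule: P C V C P V; P C V C N V; C C V C P V; C C V C N V.
Count = 4.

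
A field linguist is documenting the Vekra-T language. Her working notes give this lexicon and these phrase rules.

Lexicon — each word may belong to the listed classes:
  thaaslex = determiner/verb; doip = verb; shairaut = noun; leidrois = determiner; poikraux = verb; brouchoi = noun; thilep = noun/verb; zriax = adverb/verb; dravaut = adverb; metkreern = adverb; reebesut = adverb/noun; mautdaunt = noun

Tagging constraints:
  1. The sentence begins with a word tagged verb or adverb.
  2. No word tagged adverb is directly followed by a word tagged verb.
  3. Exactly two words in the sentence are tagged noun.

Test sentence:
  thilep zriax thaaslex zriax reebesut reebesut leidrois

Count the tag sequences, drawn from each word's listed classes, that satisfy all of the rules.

6

Candidates per position — 1:thilep {noun,verb}; 2:zriax {adverb,verb}; 3:thaaslex {determiner,verb}; 4:zriax {adverb,verb}; 5:reebesut {adverb,noun}; 6:reebesut {adverb,noun}; 7:leidrois {determiner}.
There are 64 candidate sequences in total.
Checking each against the rules leaves 6 sequences.
Count = 6.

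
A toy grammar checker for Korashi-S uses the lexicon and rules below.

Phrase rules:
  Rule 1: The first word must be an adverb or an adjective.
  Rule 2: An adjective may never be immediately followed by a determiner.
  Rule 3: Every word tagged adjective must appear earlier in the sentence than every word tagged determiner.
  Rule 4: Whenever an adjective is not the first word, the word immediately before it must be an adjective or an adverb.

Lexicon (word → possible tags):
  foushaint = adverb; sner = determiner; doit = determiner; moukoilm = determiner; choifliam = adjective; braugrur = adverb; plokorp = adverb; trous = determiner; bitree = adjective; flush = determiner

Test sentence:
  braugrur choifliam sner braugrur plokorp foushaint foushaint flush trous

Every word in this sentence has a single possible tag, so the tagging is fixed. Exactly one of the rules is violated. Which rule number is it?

Fixed tagging: adverb adjective determiner adverb adverb adverb adverb determiner determiner.
Rule check: R1 holds, R2 violated, R3 holds, R4 holds.
Only rule 2 fails.

2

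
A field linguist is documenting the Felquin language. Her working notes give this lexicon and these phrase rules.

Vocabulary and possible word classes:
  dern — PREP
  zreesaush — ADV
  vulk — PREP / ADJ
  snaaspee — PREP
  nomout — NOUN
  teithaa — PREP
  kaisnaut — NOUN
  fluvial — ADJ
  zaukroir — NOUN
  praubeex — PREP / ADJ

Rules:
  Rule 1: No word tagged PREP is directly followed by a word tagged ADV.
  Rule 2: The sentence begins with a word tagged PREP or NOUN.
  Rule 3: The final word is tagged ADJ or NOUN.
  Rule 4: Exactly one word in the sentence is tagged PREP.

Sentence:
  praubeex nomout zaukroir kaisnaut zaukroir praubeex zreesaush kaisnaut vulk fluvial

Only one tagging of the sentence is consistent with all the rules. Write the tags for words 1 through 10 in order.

PREP NOUN NOUN NOUN NOUN ADJ ADV NOUN ADJ ADJ

Candidates per position — 1:praubeex {PREP,ADJ}; 2:nomout {NOUN}; 3:zaukroir {NOUN}; 4:kaisnaut {NOUN}; 5:zaukroir {NOUN}; 6:praubeex {PREP,ADJ}; 7:zreesaush {ADV}; 8:kaisnaut {NOUN}; 9:vulk {PREP,ADJ}; 10:fluvial {ADJ}.
At position 1, choosing ADJ makes rule 2 impossible to satisfy; hence PREP.
At position 6, choosing PREP makes rule 1 impossible to satisfy; hence ADJ.
At position 9, choosing PREP makes rule 4 impossible to satisfy; hence ADJ.
That leaves exactly one tagging: PREP NOUN NOUN NOUN NOUN ADJ ADV NOUN ADJ ADJ.
Rule-by-rule: rule 1 ok; rule 2 ok; rule 3 ok; rule 4 ok.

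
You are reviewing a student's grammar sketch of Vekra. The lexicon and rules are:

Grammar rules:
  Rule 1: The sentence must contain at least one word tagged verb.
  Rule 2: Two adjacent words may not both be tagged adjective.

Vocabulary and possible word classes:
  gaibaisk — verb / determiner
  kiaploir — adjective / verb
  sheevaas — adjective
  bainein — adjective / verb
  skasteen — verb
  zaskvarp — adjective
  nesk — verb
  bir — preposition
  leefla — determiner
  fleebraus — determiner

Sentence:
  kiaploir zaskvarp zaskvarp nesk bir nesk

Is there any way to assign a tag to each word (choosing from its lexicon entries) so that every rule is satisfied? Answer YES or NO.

NO

Candidates per position — 1:kiaploir {adjective,verb}; 2:zaskvarp {adjective}; 3:zaskvarp {adjective}; 4:nesk {verb}; 5:bir {preposition}; 6:nesk {verb}.
Rule 2 cannot be satisfied by any choice of tags from the lexicon.
So there is no consistent tagging.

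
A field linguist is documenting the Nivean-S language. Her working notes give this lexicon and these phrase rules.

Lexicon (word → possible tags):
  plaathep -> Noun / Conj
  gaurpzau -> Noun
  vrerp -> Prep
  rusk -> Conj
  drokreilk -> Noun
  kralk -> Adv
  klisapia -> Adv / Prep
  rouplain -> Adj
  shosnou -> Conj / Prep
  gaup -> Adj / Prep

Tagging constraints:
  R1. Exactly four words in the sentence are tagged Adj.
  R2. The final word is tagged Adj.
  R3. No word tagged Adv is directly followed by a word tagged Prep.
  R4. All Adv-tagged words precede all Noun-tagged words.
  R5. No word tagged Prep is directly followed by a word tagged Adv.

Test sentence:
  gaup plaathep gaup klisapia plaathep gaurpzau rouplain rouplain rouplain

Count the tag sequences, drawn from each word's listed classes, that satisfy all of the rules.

10

Candidates per position — 1:gaup {Adj,Prep}; 2:plaathep {Noun,Conj}; 3:gaup {Adj,Prep}; 4:klisapia {Adv,Prep}; 5:plaathep {Noun,Conj}; 6:gaurpzau {Noun}; 7:rouplain {Adj}; 8:rouplain {Adj}; 9:rouplain {Adj}.
There are 32 candidate sequences in total.
Checking each against the rules leaves 10 sequences.
Count = 10.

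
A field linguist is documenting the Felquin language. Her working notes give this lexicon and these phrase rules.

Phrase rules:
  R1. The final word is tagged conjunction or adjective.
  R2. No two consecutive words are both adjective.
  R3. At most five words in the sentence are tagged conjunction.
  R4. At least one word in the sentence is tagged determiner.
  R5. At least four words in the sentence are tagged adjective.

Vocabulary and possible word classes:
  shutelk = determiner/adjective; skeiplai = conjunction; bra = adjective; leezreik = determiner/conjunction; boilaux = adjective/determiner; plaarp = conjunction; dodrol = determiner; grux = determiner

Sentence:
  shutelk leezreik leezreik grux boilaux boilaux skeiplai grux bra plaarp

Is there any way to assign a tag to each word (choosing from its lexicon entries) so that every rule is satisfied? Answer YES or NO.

Candidates per position — 1:shutelk {determiner,adjective}; 2:leezreik {determiner,conjunction}; 3:leezreik {determiner,conjunction}; 4:grux {determiner}; 5:boilaux {adjective,determiner}; 6:boilaux {adjective,determiner}; 7:skeiplai {conjunction}; 8:grux {determiner}; 9:bra {adjective}; 10:plaarp {conjunction}.
Every candidate sequence violates at least one rule; no consistent tagging exists.

NO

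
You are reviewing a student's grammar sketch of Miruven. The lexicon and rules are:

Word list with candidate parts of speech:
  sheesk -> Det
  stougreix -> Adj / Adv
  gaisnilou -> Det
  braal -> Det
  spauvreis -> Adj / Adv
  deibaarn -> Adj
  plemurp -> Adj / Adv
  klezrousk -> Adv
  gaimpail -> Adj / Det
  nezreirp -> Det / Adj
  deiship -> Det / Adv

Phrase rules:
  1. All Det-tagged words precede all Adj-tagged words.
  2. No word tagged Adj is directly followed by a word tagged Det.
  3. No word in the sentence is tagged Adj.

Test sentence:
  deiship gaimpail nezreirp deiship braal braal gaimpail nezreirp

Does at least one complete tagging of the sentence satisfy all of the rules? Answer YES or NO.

YES

Candidates per position — 1:deiship {Det,Adv}; 2:gaimpail {Adj,Det}; 3:nezreirp {Det,Adj}; 4:deiship {Det,Adv}; 5:braal {Det}; 6:braal {Det}; 7:gaimpail {Adj,Det}; 8:nezreirp {Det,Adj}.
One satisfying assignment: Det Det Det Det Det Det Det Det.
Verifying each rule — rule 1 ✓; rule 2 ✓; rule 3 ✓.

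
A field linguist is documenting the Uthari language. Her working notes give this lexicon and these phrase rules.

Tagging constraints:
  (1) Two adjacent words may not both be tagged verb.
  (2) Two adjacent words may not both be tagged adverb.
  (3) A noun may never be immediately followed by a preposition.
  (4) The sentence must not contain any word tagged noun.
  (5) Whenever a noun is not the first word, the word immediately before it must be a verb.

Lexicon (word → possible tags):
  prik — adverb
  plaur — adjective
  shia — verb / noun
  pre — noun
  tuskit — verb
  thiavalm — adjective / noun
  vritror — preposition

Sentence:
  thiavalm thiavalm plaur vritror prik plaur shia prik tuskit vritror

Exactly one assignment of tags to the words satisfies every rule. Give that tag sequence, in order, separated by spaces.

Candidates per position — 1:thiavalm {adjective,noun}; 2:thiavalm {adjective,noun}; 3:plaur {adjective}; 4:vritror {preposition}; 5:prik {adverb}; 6:plaur {adjective}; 7:shia {verb,noun}; 8:prik {adverb}; 9:tuskit {verb}; 10:vritror {preposition}.
Position 1: tagging it noun would leave rule 4 unsatisfiable, so it must be adjective.
Position 2: tagging it noun would leave rule 4 unsatisfiable, so it must be adjective.
Position 7: tagging it noun would leave rule 4 unsatisfiable, so it must be verb.
The unique satisfying tagging is: adjective adjective adjective preposition adverb adjective verb adverb verb preposition.
Checking: rule 1 ok; rule 2 ok; rule 3 ok; rule 4 ok; rule 5 ok.

adjective adjective adjective preposition adverb adjective verb adverb verb preposition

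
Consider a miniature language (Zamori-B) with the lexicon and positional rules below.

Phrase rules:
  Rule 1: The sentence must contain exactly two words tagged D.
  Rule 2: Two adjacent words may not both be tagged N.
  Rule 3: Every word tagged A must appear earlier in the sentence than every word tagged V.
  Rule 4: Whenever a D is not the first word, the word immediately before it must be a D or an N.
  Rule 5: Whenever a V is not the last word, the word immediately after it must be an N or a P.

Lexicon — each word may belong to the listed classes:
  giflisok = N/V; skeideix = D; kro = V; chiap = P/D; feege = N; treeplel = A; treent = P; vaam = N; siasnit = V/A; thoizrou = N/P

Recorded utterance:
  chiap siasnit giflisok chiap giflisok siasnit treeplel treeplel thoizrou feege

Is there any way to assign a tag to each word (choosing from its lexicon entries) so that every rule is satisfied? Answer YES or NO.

YES

Candidates per position — 1:chiap {P,D}; 2:siasnit {V,A}; 3:giflisok {N,V}; 4:chiap {P,D}; 5:giflisok {N,V}; 6:siasnit {V,A}; 7:treeplel {A}; 8:treeplel {A}; 9:thoizrou {N,P}; 10:feege {N}.
One satisfying assignment: D A N D N A A A P N.
Checking: rule 1 holds; rule 2 holds; rule 3 holds; rule 4 holds; rule 5 holds.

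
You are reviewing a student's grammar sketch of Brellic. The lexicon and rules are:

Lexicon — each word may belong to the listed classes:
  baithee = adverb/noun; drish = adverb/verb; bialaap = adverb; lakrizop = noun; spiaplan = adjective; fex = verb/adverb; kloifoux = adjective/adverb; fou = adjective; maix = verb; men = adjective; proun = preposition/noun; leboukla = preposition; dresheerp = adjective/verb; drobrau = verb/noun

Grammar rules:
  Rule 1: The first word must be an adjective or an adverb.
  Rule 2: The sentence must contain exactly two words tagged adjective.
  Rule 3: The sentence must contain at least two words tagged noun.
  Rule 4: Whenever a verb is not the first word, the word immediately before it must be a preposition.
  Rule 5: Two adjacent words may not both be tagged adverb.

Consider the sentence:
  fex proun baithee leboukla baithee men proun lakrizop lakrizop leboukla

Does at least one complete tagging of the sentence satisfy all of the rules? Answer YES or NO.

NO

Candidates per position — 1:fex {verb,adverb}; 2:proun {preposition,noun}; 3:baithee {adverb,noun}; 4:leboukla {preposition}; 5:baithee {adverb,noun}; 6:men {adjective}; 7:proun {preposition,noun}; 8:lakrizop {noun}; 9:lakrizop {noun}; 10:leboukla {preposition}.
Rule 2 cannot be satisfied by any choice of tags from the lexicon.
So there is no consistent tagging.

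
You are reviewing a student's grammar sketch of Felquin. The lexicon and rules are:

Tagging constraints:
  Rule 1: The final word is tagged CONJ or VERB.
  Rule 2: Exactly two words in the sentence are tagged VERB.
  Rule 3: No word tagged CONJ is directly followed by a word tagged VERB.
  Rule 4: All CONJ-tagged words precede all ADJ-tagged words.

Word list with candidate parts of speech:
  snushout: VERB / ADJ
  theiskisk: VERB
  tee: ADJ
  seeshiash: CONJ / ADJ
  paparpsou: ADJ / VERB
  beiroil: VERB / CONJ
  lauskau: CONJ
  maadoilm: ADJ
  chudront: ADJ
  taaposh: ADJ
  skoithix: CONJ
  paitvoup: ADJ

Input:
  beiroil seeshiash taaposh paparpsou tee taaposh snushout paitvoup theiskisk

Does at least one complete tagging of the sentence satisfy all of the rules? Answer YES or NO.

Candidates per position — 1:beiroil {VERB,CONJ}; 2:seeshiash {CONJ,ADJ}; 3:taaposh {ADJ}; 4:paparpsou {ADJ,VERB}; 5:tee {ADJ}; 6:taaposh {ADJ}; 7:snushout {VERB,ADJ}; 8:paitvoup {ADJ}; 9:theiskisk {VERB}.
One satisfying assignment: VERB ADJ ADJ ADJ ADJ ADJ ADJ ADJ VERB.
Check: rule 1 holds; rule 2 holds; rule 3 holds; rule 4 holds.

YES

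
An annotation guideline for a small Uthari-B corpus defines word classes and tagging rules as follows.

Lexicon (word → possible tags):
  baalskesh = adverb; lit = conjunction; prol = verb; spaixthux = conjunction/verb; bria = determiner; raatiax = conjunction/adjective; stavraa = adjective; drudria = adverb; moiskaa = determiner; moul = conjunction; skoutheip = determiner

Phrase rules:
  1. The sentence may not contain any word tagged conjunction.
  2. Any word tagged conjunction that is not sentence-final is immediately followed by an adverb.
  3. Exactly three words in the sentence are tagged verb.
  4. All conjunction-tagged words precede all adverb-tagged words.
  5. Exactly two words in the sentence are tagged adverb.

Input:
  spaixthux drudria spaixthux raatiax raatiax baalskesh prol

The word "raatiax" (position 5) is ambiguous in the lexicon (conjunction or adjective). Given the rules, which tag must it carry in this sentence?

adjective

Candidates per position — 1:spaixthux {conjunction,verb}; 2:drudria {adverb}; 3:spaixthux {conjunction,verb}; 4:raatiax {conjunction,adjective}; 5:raatiax {conjunction,adjective}; 6:baalskesh {adverb}; 7:prol {verb}.
Position 1: conjunction is ruled out by rule 1; that leaves verb.
Position 3: conjunction is ruled out by rule 1; that leaves verb.
Position 4: conjunction is ruled out by rule 1; that leaves adjective.
Position 5: conjunction is ruled out by rule 1; that leaves adjective.
So the tagging must be: verb adverb verb adjective adjective adverb verb.
Checking: rule 1 satisfied; rule 2 satisfied; rule 3 satisfied; rule 4 satisfied; rule 5 satisfied.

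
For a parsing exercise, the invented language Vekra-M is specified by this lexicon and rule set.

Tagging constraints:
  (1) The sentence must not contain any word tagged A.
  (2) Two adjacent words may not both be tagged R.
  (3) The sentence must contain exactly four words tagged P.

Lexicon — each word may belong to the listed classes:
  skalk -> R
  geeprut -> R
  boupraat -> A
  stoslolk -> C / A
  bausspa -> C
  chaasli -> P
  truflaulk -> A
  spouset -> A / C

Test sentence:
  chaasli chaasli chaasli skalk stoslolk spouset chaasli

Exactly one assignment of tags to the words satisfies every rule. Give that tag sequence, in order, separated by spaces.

P P P R C C P

Candidates per position — 1:chaasli {P}; 2:chaasli {P}; 3:chaasli {P}; 4:skalk {R}; 5:stoslolk {C,A}; 6:spouset {A,C}; 7:chaasli {P}.
Position 5: tagging it A would leave rule 1 unsatisfiable, so it must be C.
Position 6: tagging it A would leave rule 1 unsatisfiable, so it must be C.
So the tagging must be: P P P R C C P.
Rule-by-rule: rule 1 ok; rule 2 ok; rule 3 ok.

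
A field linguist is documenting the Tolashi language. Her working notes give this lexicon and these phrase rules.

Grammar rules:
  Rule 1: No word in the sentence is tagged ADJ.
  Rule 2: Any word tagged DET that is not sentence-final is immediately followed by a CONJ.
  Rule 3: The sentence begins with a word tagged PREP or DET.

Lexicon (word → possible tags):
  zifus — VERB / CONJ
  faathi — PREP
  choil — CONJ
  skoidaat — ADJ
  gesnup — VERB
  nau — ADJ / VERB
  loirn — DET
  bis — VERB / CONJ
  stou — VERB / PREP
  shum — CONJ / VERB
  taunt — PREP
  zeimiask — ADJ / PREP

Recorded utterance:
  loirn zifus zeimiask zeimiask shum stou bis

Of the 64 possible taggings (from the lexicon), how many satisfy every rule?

8

Candidates per position — 1:loirn {DET}; 2:zifus {VERB,CONJ}; 3:zeimiask {ADJ,PREP}; 4:zeimiask {ADJ,PREP}; 5:shum {CONJ,VERB}; 6:stou {VERB,PREP}; 7:bis {VERB,CONJ}.
There are 64 candidate sequences in total.
Checking each against the rules leaves 8 sequences.
Count = 8.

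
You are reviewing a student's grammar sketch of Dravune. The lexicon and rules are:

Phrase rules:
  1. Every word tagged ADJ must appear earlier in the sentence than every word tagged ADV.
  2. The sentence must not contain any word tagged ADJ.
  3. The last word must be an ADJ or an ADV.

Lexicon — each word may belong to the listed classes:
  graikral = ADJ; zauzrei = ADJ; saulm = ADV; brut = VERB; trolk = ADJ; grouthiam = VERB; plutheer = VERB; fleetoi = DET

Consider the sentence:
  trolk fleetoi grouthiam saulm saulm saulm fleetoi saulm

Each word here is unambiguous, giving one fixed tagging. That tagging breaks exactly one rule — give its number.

2

Fixed tagging: ADJ DET VERB ADV ADV ADV DET ADV.
Rule check: R1 pass, R2 fail, R3 pass.
Only rule 2 fails.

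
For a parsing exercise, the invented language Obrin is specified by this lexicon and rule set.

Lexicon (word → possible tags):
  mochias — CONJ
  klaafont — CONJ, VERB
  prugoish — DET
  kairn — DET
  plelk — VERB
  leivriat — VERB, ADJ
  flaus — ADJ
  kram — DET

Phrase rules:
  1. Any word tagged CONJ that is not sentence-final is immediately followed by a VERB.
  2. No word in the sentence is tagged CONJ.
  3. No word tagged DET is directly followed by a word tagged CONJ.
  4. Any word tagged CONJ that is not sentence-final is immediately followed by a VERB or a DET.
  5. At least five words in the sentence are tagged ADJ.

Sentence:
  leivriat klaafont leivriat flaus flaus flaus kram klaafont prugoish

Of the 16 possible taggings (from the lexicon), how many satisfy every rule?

1

Candidates per position — 1:leivriat {VERB,ADJ}; 2:klaafont {CONJ,VERB}; 3:leivriat {VERB,ADJ}; 4:flaus {ADJ}; 5:flaus {ADJ}; 6:flaus {ADJ}; 7:kram {DET}; 8:klaafont {CONJ,VERB}; 9:prugoish {DET}.
There are 16 candidate sequences in total.
The sequences that satisfy every rule: ADJ VERB ADJ ADJ ADJ ADJ DET VERB DET.
Count = 1.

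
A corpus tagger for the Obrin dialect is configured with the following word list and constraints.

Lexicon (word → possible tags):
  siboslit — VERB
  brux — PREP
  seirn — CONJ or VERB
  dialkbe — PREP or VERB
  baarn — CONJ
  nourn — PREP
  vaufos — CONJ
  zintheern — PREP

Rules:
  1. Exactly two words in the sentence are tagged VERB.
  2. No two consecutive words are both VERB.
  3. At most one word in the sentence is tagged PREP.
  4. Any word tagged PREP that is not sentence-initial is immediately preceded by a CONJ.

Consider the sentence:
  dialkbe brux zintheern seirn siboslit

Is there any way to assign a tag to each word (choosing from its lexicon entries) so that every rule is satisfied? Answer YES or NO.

NO

Candidates per position — 1:dialkbe {PREP,VERB}; 2:brux {PREP}; 3:zintheern {PREP}; 4:seirn {CONJ,VERB}; 5:siboslit {VERB}.
Rule 3 cannot be satisfied by any choice of tags from the lexicon.
So there is no consistent tagging.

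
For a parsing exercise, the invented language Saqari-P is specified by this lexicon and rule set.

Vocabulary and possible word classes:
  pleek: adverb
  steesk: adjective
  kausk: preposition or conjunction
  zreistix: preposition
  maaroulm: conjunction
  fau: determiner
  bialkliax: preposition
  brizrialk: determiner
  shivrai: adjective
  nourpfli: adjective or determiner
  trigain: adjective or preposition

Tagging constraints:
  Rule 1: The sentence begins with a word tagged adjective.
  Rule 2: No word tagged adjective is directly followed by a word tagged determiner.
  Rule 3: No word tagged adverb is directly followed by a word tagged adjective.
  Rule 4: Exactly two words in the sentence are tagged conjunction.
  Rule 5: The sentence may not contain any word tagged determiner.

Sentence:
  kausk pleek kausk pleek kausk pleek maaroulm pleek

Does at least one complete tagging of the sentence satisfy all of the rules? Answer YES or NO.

NO

Candidates per position — 1:kausk {preposition,conjunction}; 2:pleek {adverb}; 3:kausk {preposition,conjunction}; 4:pleek {adverb}; 5:kausk {preposition,conjunction}; 6:pleek {adverb}; 7:maaroulm {conjunction}; 8:pleek {adverb}.
Rule 1 cannot be satisfied by any choice of tags from the lexicon.
So there is no consistent tagging.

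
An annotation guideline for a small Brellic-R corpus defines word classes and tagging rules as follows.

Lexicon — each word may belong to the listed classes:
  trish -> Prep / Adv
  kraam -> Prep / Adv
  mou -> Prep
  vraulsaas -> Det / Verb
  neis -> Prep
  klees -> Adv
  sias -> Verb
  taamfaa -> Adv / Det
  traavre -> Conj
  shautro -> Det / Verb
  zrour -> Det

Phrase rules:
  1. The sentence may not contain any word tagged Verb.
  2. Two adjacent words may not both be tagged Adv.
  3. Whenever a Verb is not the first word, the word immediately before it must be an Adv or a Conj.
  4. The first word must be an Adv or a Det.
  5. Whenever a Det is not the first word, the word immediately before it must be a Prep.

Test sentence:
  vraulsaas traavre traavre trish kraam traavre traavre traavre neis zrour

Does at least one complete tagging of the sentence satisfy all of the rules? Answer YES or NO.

Candidates per position — 1:vraulsaas {Det,Verb}; 2:traavre {Conj}; 3:traavre {Conj}; 4:trish {Prep,Adv}; 5:kraam {Prep,Adv}; 6:traavre {Conj}; 7:traavre {Conj}; 8:traavre {Conj}; 9:neis {Prep}; 10:zrour {Det}.
One satisfying assignment: Det Conj Conj Prep Prep Conj Conj Conj Prep Det.
Check: rule 1 ok; rule 2 ok; rule 3 ok; rule 4 ok; rule 5 ok.

YES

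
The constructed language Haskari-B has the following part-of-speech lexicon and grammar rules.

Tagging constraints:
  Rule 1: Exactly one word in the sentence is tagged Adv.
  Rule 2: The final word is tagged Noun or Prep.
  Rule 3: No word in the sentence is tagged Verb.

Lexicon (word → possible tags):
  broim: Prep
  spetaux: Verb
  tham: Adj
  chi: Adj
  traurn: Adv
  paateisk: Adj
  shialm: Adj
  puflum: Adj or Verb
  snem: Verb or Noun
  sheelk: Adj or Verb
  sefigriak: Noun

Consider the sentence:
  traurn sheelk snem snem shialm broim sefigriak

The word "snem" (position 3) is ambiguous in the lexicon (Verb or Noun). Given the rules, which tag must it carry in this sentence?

Noun

Candidates per position — 1:traurn {Adv}; 2:sheelk {Adj,Verb}; 3:snem {Verb,Noun}; 4:snem {Verb,Noun}; 5:shialm {Adj}; 6:broim {Prep}; 7:sefigriak {Noun}.
Word 2 cannot be Verb — rule 3 would then fail for every completion. It is Adj.
Word 3 cannot be Verb — rule 3 would then fail for every completion. It is Noun.
Word 4 cannot be Verb — rule 3 would then fail for every completion. It is Noun.
The unique satisfying tagging is: Adv Adj Noun Noun Adj Prep Noun.
Check: rule 1 ✓; rule 2 ✓; rule 3 ✓.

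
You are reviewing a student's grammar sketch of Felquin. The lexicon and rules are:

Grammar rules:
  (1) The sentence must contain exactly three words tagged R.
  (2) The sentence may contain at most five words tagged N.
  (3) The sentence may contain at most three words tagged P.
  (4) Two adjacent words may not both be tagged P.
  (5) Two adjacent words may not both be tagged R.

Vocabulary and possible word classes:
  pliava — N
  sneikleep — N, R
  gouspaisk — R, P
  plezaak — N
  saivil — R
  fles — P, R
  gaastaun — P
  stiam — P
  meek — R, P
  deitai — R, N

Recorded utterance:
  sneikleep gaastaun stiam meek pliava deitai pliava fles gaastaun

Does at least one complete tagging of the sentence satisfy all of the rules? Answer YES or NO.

Candidates per position — 1:sneikleep {N,R}; 2:gaastaun {P}; 3:stiam {P}; 4:meek {R,P}; 5:pliava {N}; 6:deitai {R,N}; 7:pliava {N}; 8:fles {P,R}; 9:gaastaun {P}.
Rule 4 cannot be satisfied by any choice of tags from the lexicon.
So there is no consistent tagging.

NO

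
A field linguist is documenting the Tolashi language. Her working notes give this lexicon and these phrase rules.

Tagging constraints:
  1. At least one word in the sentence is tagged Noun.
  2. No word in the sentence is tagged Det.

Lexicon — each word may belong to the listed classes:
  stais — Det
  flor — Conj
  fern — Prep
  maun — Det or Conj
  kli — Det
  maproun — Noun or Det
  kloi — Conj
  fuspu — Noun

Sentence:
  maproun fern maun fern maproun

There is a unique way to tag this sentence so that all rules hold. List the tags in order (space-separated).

Noun Prep Conj Prep Noun

Candidates per position — 1:maproun {Noun,Det}; 2:fern {Prep}; 3:maun {Det,Conj}; 4:fern {Prep}; 5:maproun {Noun,Det}.
Position 1: tagging it Det would leave rule 2 unsatisfiable, so it must be Noun.
Position 3: tagging it Det would leave rule 2 unsatisfiable, so it must be Conj.
Position 5: tagging it Det would leave rule 2 unsatisfiable, so it must be Noun.
That leaves exactly one tagging: Noun Prep Conj Prep Noun.
Verifying each rule — rule 1 ✓; rule 2 ✓.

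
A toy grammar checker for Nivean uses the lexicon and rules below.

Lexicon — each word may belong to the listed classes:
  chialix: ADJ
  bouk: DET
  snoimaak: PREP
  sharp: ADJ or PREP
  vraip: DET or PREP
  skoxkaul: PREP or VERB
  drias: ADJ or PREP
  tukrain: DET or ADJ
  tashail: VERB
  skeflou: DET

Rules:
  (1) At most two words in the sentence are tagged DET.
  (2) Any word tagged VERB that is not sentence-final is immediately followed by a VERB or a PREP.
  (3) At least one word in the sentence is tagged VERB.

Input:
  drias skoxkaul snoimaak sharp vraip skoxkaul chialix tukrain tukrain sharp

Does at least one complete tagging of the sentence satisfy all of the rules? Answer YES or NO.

Candidates per position — 1:drias {ADJ,PREP}; 2:skoxkaul {PREP,VERB}; 3:snoimaak {PREP}; 4:sharp {ADJ,PREP}; 5:vraip {DET,PREP}; 6:skoxkaul {PREP,VERB}; 7:chialix {ADJ}; 8:tukrain {DET,ADJ}; 9:tukrain {DET,ADJ}; 10:sharp {ADJ,PREP}.
One satisfying assignment: ADJ VERB PREP ADJ DET PREP ADJ ADJ ADJ PREP.
Verifying each rule — rule 1 ✓; rule 2 ✓; rule 3 ✓.

YES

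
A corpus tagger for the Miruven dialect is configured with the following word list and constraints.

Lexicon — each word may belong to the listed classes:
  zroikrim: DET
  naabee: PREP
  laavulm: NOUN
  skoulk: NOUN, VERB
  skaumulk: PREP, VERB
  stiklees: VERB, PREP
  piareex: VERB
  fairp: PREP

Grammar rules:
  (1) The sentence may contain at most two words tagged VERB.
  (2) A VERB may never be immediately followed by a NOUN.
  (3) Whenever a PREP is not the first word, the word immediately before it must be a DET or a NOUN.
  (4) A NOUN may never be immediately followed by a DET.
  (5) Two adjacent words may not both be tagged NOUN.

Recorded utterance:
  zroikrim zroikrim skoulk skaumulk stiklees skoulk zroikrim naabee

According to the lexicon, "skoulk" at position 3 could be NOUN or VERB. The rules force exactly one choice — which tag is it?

NOUN

Candidates per position — 1:zroikrim {DET}; 2:zroikrim {DET}; 3:skoulk {NOUN,VERB}; 4:skaumulk {PREP,VERB}; 5:stiklees {VERB,PREP}; 6:skoulk {NOUN,VERB}; 7:zroikrim {DET}; 8:naabee {PREP}.
Word 5 cannot be PREP — rule 3 would then fail for every completion. It is VERB.
Word 6 cannot be NOUN — rule 2 would then fail for every completion. It is VERB.
Word 3 cannot be VERB — rule 1 would then fail for every completion. It is NOUN.
Word 4 cannot be VERB — rule 1 would then fail for every completion. It is PREP.
The unique satisfying tagging is: DET DET NOUN PREP VERB VERB DET PREP.
Verifying each rule — rule 1 ok; rule 2 ok; rule 3 ok; rule 4 ok; rule 5 ok.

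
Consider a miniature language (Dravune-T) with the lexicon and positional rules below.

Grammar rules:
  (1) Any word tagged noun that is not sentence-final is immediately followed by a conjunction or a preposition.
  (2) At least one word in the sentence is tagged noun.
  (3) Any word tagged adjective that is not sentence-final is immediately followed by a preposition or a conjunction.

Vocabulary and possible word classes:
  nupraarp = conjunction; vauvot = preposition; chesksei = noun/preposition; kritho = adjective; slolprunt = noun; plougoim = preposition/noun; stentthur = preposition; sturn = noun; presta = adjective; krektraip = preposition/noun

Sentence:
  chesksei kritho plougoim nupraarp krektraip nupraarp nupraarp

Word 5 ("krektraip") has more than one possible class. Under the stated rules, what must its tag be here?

noun

Candidates per position — 1:chesksei {noun,preposition}; 2:kritho {adjective}; 3:plougoim {preposition,noun}; 4:nupraarp {conjunction}; 5:krektraip {preposition,noun}; 6:nupraarp {conjunction}; 7:nupraarp {conjunction}.
If word 1 were noun, no tagging could satisfy rule 1; so word 1 is preposition.
If word 3 were noun, no tagging could satisfy rule 3; so word 3 is preposition.
If word 5 were preposition, no tagging could satisfy rule 2; so word 5 is noun.
So the tagging must be: preposition adjective preposition conjunction noun conjunction conjunction.
Rule-by-rule: rule 1 holds; rule 2 holds; rule 3 holds.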